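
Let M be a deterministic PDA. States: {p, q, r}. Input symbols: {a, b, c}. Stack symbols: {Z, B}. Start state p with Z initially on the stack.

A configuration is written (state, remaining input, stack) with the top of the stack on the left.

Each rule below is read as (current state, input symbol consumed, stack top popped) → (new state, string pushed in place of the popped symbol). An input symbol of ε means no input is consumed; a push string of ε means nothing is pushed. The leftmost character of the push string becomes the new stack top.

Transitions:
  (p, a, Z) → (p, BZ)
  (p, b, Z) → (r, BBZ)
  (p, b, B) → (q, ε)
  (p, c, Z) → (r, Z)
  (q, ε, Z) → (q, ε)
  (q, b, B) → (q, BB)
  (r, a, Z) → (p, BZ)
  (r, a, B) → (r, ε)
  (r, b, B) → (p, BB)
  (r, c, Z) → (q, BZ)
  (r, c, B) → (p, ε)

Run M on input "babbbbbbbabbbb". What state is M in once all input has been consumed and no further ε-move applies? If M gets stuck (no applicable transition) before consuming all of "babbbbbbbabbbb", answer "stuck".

stuck

(p, babbbbbbbabbbb, Z) ⊢ (r, abbbbbbbabbbb, BBZ) ⊢ (r, bbbbbbbabbbb, BZ) ⊢ (p, bbbbbbabbbb, BBZ) ⊢ (q, bbbbbabbbb, BZ) ⊢ (q, bbbbabbbb, BBZ) ⊢ (q, bbbabbbb, BBBZ) ⊢ (q, bbabbbb, BBBBZ) ⊢ (q, babbbb, BBBBBZ) ⊢ (q, abbbb, BBBBBBZ)
No transition for (q, a, top B); M blocks with input abbbb remaining.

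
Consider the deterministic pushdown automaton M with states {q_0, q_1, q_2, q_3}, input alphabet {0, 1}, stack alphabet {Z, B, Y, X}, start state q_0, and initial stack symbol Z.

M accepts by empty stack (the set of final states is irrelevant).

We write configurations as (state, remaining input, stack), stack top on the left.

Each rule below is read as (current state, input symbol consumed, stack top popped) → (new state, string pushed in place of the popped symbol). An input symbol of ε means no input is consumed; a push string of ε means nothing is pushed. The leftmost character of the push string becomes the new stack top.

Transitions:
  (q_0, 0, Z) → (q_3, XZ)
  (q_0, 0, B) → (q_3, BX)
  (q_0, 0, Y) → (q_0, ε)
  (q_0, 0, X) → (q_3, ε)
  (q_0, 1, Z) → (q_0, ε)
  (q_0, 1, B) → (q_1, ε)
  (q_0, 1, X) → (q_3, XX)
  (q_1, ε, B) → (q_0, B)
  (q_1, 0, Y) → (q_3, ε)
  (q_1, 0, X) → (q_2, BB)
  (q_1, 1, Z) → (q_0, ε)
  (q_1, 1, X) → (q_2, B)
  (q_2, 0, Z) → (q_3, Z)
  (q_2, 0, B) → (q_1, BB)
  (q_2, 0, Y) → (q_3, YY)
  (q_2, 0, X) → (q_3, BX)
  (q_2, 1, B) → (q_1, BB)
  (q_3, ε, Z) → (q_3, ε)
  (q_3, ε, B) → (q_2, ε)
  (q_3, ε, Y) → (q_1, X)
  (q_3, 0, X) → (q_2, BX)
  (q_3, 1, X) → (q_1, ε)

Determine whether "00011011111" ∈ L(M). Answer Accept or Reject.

(q_0, 00011011111, Z)
  read 0, top Z: go to q_3, push XZ → (q_3, 0011011111, XZ)
  read 0, top X: go to q_2, push BX → (q_2, 011011111, BXZ)
  read 0, top B: go to q_1, push BB → (q_1, 11011111, BBXZ)
  ε-move, top B: go to q_0, push B → (q_0, 11011111, BBXZ)
  read 1, top B: go to q_1, push ε → (q_1, 1011111, BXZ)
  ε-move, top B: go to q_0, push B → (q_0, 1011111, BXZ)
  read 1, top B: go to q_1, push ε → (q_1, 011111, XZ)
  read 0, top X: go to q_2, push BB → (q_2, 11111, BBZ)
  read 1, top B: go to q_1, push BB → (q_1, 1111, BBBZ)
  ε-move, top B: go to q_0, push B → (q_0, 1111, BBBZ)
  read 1, top B: go to q_1, push ε → (q_1, 111, BBZ)
  ε-move, top B: go to q_0, push B → (q_0, 111, BBZ)
  read 1, top B: go to q_1, push ε → (q_1, 11, BZ)
  ε-move, top B: go to q_0, push B → (q_0, 11, BZ)
  read 1, top B: go to q_1, push ε → (q_1, 1, Z)
  read 1, top Z: go to q_0, push ε → (q_0, ε, ε)
All input consumed and the stack is empty.

Accept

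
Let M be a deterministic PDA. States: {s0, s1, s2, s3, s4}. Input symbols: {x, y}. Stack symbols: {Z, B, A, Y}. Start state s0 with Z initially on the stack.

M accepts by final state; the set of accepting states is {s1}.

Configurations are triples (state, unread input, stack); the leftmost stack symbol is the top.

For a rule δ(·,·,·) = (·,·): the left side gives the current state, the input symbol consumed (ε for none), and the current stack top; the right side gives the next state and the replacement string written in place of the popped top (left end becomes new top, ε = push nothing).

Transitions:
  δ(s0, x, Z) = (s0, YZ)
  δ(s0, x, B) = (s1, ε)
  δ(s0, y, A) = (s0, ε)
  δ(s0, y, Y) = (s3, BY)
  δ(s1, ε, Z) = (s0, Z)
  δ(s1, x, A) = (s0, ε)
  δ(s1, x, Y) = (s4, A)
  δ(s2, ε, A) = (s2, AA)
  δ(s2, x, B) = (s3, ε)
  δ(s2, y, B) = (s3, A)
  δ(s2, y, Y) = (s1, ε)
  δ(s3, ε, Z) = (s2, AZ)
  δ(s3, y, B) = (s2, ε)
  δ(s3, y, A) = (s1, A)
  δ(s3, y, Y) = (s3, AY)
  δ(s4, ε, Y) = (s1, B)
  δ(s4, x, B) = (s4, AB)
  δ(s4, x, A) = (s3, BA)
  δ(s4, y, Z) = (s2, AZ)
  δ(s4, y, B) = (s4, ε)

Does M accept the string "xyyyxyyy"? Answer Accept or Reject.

Accept

(s0, xyyyxyyy, Z)
  read x, top Z: go to s0, push YZ → (s0, yyyxyyy, YZ)
  read y, top Y: go to s3, push BY → (s3, yyxyyy, BYZ)
  read y, top B: go to s2, push ε → (s2, yxyyy, YZ)
  read y, top Y: go to s1, push ε → (s1, xyyy, Z)
  ε-move, top Z: go to s0, push Z → (s0, xyyy, Z)
  read x, top Z: go to s0, push YZ → (s0, yyy, YZ)
  read y, top Y: go to s3, push BY → (s3, yy, BYZ)
  read y, top B: go to s2, push ε → (s2, y, YZ)
  read y, top Y: go to s1, push ε → (s1, ε, Z)
All input consumed; state s1 ∈ F.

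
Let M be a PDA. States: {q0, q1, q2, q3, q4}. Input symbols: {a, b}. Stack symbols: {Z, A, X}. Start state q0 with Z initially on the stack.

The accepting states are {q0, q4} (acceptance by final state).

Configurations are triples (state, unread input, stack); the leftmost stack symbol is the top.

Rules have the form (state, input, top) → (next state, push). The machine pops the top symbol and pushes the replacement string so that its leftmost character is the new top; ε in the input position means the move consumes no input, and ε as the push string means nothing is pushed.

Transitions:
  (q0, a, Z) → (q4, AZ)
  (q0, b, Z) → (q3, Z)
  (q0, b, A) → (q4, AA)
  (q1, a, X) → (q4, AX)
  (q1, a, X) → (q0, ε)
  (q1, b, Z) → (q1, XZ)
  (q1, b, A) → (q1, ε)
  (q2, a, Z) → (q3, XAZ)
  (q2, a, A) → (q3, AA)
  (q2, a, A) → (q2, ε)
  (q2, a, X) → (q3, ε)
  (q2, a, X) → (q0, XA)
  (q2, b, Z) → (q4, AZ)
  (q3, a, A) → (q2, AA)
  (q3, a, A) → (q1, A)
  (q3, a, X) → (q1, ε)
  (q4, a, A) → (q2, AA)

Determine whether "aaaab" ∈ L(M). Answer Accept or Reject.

One accepting computation: (q0, aaaab, Z) ⊢ (q4, aaab, AZ) ⊢ (q2, aab, AAZ) ⊢ (q2, ab, AZ) ⊢ (q2, b, Z) ⊢ (q4, ε, AZ)
All input consumed and state q4 ∈ F.

Accept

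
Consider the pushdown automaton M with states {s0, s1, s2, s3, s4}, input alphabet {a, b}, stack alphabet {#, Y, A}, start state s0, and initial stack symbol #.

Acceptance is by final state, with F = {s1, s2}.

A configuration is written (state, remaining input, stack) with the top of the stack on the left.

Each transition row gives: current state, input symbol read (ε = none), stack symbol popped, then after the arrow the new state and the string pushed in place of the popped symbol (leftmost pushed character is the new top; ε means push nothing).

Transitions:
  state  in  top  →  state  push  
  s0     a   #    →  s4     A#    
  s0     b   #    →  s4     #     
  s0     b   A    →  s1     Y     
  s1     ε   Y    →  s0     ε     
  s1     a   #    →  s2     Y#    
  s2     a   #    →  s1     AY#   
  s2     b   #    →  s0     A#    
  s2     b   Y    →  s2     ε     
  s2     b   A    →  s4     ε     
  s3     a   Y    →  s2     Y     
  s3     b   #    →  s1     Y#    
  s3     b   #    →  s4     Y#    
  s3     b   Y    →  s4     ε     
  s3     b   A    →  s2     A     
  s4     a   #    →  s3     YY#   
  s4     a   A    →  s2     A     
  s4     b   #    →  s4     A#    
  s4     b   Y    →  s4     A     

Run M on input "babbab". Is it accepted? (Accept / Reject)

Reject

No computation consumes all input and reaches a final state.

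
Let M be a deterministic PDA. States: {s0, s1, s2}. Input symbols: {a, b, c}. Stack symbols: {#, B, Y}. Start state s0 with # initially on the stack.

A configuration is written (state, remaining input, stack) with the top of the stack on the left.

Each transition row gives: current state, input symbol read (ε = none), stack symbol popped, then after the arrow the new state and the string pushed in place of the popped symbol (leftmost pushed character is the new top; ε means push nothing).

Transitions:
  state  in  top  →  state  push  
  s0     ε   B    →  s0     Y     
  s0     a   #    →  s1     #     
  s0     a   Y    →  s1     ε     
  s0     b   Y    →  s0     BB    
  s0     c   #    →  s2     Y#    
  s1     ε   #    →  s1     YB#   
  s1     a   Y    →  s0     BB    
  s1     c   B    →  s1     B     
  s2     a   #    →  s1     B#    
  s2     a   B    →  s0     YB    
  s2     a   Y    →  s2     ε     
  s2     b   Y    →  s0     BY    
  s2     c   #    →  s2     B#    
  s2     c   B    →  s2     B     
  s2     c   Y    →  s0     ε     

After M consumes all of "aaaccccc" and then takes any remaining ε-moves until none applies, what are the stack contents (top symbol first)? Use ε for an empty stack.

(s0, aaaccccc, #)
  read a, top #: go to s1, push # → (s1, aaccccc, #)
  ε-move, top #: go to s1, push YB# → (s1, aaccccc, YB#)
  read a, top Y: go to s0, push BB → (s0, accccc, BBB#)
  ε-move, top B: go to s0, push Y → (s0, accccc, YBB#)
  read a, top Y: go to s1, push ε → (s1, ccccc, BB#)
  read c, top B: go to s1, push B → (s1, cccc, BB#)
  read c, top B: go to s1, push B → (s1, ccc, BB#)
  read c, top B: go to s1, push B → (s1, cc, BB#)
  read c, top B: go to s1, push B → (s1, c, BB#)
  read c, top B: go to s1, push B → (s1, ε, BB#)
All input consumed in state s1 with stack BB#.

BB#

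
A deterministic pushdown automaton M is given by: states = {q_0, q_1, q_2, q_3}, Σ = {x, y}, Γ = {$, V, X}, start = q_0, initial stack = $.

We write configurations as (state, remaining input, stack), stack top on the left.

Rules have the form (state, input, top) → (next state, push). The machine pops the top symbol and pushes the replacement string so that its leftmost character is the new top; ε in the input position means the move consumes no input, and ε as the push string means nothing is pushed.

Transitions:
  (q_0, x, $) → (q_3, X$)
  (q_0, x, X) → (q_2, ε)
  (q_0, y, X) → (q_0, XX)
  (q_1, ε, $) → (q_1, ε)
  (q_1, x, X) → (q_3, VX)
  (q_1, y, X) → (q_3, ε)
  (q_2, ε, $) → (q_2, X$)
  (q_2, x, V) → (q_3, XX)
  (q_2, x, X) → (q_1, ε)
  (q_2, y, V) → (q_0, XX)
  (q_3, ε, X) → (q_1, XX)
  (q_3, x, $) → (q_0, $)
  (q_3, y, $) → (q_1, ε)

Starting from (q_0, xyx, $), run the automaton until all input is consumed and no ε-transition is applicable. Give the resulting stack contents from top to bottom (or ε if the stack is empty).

(q_0, xyx, $)
  read x, top $: go to q_3, push X$ → (q_3, yx, X$)
  ε-move, top X: go to q_1, push XX → (q_1, yx, XX$)
  read y, top X: go to q_3, push ε → (q_3, x, X$)
  ε-move, top X: go to q_1, push XX → (q_1, x, XX$)
  read x, top X: go to q_3, push VX → (q_3, ε, VXX$)
All input consumed in state q_3 with stack VXX$.

VXX$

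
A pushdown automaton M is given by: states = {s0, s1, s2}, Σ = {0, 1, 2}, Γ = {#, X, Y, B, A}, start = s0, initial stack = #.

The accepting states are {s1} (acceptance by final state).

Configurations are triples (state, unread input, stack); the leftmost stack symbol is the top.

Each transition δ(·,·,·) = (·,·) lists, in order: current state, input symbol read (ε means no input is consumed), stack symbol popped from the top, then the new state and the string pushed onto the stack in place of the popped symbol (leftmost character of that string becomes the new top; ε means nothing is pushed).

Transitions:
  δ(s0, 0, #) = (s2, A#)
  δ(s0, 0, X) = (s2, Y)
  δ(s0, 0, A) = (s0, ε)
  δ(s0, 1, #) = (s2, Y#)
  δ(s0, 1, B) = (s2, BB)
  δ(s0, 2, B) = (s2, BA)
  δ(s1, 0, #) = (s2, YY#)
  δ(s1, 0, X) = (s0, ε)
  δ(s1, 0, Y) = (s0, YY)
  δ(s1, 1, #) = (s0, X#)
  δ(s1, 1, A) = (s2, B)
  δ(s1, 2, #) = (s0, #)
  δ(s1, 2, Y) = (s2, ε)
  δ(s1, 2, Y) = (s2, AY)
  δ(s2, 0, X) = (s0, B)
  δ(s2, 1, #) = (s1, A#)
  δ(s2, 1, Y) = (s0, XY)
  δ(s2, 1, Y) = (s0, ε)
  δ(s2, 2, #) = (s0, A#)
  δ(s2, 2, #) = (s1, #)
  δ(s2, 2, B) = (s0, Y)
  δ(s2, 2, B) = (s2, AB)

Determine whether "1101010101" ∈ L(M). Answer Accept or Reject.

Reject

No computation consumes all input and reaches a final state.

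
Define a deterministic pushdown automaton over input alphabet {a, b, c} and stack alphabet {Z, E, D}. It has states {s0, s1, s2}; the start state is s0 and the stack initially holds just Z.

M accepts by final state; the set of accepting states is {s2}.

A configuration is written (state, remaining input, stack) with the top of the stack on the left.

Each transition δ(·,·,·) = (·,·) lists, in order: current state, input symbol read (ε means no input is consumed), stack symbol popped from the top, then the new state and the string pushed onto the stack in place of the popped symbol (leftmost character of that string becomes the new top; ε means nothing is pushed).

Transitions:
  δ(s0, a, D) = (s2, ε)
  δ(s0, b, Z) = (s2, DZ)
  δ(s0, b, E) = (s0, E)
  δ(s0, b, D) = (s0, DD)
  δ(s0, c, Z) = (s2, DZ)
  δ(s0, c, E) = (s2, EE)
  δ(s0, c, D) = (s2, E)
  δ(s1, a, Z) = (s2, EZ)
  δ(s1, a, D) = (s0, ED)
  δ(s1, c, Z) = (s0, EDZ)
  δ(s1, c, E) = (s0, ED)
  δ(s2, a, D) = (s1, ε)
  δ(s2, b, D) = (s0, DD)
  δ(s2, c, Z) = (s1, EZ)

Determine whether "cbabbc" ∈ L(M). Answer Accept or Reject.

Accept

(s0, cbabbc, Z)
  read c, top Z: go to s2, push DZ → (s2, babbc, DZ)
  read b, top D: go to s0, push DD → (s0, abbc, DDZ)
  read a, top D: go to s2, push ε → (s2, bbc, DZ)
  read b, top D: go to s0, push DD → (s0, bc, DDZ)
  read b, top D: go to s0, push DD → (s0, c, DDDZ)
  read c, top D: go to s2, push E → (s2, ε, EDDZ)
All input consumed; state s2 ∈ F.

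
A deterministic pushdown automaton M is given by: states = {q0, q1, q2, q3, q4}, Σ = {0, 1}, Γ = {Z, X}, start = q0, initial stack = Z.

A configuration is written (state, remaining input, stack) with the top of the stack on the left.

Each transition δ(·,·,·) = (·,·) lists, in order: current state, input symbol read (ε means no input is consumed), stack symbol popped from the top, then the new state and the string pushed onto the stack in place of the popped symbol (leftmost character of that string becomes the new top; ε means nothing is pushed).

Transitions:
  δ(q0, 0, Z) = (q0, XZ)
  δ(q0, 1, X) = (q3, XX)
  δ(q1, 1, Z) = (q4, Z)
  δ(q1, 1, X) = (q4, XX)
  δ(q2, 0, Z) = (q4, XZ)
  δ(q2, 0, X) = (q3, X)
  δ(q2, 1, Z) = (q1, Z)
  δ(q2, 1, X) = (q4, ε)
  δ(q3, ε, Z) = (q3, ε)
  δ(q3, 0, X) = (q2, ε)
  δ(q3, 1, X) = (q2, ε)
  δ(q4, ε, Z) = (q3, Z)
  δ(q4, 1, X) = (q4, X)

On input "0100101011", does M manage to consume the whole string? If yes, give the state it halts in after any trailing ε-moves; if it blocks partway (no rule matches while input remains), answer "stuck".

(q0, 0100101011, Z)
  read 0, top Z: go to q0, push XZ → (q0, 100101011, XZ)
  read 1, top X: go to q3, push XX → (q3, 00101011, XXZ)
  read 0, top X: go to q2, push ε → (q2, 0101011, XZ)
  read 0, top X: go to q3, push X → (q3, 101011, XZ)
  read 1, top X: go to q2, push ε → (q2, 01011, Z)
  read 0, top Z: go to q4, push XZ → (q4, 1011, XZ)
  read 1, top X: go to q4, push X → (q4, 011, XZ)
No transition for (q4, 0, top X); M blocks with input 011 remaining.

stuck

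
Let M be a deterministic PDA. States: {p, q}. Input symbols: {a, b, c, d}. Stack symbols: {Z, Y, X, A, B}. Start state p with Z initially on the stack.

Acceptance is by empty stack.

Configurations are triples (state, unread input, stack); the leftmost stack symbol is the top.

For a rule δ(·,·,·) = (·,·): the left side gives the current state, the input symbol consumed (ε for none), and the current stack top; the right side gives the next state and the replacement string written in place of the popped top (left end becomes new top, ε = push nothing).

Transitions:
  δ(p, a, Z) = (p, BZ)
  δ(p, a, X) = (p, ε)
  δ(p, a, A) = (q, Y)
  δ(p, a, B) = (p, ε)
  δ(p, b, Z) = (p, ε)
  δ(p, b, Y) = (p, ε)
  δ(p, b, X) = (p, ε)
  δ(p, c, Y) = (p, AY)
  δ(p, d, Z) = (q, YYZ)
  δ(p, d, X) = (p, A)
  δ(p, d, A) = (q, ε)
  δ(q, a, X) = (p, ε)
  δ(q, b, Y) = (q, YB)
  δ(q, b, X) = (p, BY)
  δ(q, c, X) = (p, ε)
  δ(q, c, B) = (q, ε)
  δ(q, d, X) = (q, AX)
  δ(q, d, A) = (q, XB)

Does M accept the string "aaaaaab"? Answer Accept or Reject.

Accept

(p, aaaaaab, Z) ⊢ (p, aaaaab, BZ) ⊢ (p, aaaab, Z) ⊢ (p, aaab, BZ) ⊢ (p, aab, Z) ⊢ (p, ab, BZ) ⊢ (p, b, Z) ⊢ (p, ε, ε)
All input consumed and the stack is empty.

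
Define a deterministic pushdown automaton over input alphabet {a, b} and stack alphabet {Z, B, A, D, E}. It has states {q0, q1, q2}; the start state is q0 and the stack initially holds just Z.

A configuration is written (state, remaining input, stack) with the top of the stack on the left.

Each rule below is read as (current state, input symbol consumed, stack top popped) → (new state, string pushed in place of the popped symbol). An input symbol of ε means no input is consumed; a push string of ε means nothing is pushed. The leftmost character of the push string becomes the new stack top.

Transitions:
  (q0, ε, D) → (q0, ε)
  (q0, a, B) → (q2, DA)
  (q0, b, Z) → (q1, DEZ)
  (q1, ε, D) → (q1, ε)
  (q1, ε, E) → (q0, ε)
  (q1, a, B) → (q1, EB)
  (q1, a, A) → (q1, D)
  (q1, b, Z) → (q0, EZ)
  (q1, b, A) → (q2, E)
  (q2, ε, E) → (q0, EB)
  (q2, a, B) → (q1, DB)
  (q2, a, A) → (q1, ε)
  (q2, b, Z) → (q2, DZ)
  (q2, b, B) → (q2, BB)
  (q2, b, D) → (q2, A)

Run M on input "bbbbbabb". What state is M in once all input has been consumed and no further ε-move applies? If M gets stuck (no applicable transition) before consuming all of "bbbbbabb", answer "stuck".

stuck

(q0, bbbbbabb, Z) ⊢ (q1, bbbbabb, DEZ) ⊢ (q1, bbbbabb, EZ) ⊢ (q0, bbbbabb, Z) ⊢ (q1, bbbabb, DEZ) ⊢ (q1, bbbabb, EZ) ⊢ (q0, bbbabb, Z) ⊢ (q1, bbabb, DEZ) ⊢ (q1, bbabb, EZ) ⊢ (q0, bbabb, Z) ⊢ (q1, babb, DEZ) ⊢ (q1, babb, EZ) ⊢ (q0, babb, Z) ⊢ (q1, abb, DEZ) ⊢ (q1, abb, EZ) ⊢ (q0, abb, Z)
No transition for (q0, a, top Z); M blocks with input abb remaining.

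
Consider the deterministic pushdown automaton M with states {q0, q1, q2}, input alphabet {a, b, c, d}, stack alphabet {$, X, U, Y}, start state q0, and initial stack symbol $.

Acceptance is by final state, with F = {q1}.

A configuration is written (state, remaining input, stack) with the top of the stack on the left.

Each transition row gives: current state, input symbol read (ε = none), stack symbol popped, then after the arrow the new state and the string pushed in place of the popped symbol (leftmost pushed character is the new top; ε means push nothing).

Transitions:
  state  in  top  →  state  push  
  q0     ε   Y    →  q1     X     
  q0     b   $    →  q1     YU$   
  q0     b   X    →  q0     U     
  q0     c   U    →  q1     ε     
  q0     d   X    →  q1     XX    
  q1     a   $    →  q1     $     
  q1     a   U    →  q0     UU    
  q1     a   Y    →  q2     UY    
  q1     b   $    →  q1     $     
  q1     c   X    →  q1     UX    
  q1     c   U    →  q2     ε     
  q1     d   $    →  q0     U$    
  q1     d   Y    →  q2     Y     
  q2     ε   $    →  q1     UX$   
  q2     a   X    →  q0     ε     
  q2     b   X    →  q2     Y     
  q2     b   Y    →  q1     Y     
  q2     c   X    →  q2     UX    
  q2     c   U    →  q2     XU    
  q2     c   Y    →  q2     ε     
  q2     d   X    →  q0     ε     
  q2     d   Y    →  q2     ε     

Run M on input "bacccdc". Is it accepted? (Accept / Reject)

Accept

(q0, bacccdc, $) ⊢ (q1, acccdc, YU$) ⊢ (q2, cccdc, UYU$) ⊢ (q2, ccdc, XUYU$) ⊢ (q2, cdc, UXUYU$) ⊢ (q2, dc, XUXUYU$) ⊢ (q0, c, UXUYU$) ⊢ (q1, ε, XUYU$)
All input consumed; state q1 ∈ F.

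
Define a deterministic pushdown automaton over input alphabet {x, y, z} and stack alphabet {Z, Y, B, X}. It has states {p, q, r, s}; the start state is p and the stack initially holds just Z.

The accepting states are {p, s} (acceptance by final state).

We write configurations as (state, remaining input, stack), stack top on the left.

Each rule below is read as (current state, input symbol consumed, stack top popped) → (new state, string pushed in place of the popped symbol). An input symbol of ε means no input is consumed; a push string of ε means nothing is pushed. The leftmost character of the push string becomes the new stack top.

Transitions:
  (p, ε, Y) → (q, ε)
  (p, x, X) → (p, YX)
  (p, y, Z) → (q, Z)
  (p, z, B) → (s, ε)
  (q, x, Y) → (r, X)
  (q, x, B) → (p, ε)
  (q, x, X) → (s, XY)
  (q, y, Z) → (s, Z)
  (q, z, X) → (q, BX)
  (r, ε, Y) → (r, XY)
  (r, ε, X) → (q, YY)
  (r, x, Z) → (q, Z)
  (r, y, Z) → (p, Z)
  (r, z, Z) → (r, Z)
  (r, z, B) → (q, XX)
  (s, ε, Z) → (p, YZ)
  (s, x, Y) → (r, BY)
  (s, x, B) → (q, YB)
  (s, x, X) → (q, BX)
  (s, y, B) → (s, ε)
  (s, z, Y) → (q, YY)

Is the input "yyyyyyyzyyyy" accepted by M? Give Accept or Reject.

(p, yyyyyyyzyyyy, Z)
  read y, top Z: go to q, push Z → (q, yyyyyyzyyyy, Z)
  read y, top Z: go to s, push Z → (s, yyyyyzyyyy, Z)
  ε-move, top Z: go to p, push YZ → (p, yyyyyzyyyy, YZ)
  ε-move, top Y: go to q, push ε → (q, yyyyyzyyyy, Z)
  read y, top Z: go to s, push Z → (s, yyyyzyyyy, Z)
  ε-move, top Z: go to p, push YZ → (p, yyyyzyyyy, YZ)
  ε-move, top Y: go to q, push ε → (q, yyyyzyyyy, Z)
  read y, top Z: go to s, push Z → (s, yyyzyyyy, Z)
  ε-move, top Z: go to p, push YZ → (p, yyyzyyyy, YZ)
  ε-move, top Y: go to q, push ε → (q, yyyzyyyy, Z)
  read y, top Z: go to s, push Z → (s, yyzyyyy, Z)
  ε-move, top Z: go to p, push YZ → (p, yyzyyyy, YZ)
  ε-move, top Y: go to q, push ε → (q, yyzyyyy, Z)
  read y, top Z: go to s, push Z → (s, yzyyyy, Z)
  ε-move, top Z: go to p, push YZ → (p, yzyyyy, YZ)
  ε-move, top Y: go to q, push ε → (q, yzyyyy, Z)
  read y, top Z: go to s, push Z → (s, zyyyy, Z)
  ε-move, top Z: go to p, push YZ → (p, zyyyy, YZ)
  ε-move, top Y: go to q, push ε → (q, zyyyy, Z)
No transition applies at (q, zyyyy, Z); input not fully consumed.

Reject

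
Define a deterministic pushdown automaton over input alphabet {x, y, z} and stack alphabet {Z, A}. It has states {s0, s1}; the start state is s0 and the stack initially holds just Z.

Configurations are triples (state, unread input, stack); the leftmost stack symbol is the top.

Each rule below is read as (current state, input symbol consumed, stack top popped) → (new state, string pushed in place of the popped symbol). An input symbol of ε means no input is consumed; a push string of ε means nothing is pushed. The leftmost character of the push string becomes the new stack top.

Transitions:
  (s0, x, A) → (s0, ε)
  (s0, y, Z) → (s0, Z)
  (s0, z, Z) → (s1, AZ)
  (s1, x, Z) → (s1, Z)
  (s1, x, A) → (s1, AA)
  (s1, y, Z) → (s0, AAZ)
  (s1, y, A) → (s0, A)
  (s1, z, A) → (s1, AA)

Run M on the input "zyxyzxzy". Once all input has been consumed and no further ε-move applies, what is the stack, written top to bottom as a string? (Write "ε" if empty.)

AAAZ

(s0, zyxyzxzy, Z)
  read z, top Z: go to s1, push AZ → (s1, yxyzxzy, AZ)
  read y, top A: go to s0, push A → (s0, xyzxzy, AZ)
  read x, top A: go to s0, push ε → (s0, yzxzy, Z)
  read y, top Z: go to s0, push Z → (s0, zxzy, Z)
  read z, top Z: go to s1, push AZ → (s1, xzy, AZ)
  read x, top A: go to s1, push AA → (s1, zy, AAZ)
  read z, top A: go to s1, push AA → (s1, y, AAAZ)
  read y, top A: go to s0, push A → (s0, ε, AAAZ)
All input consumed in state s0 with stack AAAZ.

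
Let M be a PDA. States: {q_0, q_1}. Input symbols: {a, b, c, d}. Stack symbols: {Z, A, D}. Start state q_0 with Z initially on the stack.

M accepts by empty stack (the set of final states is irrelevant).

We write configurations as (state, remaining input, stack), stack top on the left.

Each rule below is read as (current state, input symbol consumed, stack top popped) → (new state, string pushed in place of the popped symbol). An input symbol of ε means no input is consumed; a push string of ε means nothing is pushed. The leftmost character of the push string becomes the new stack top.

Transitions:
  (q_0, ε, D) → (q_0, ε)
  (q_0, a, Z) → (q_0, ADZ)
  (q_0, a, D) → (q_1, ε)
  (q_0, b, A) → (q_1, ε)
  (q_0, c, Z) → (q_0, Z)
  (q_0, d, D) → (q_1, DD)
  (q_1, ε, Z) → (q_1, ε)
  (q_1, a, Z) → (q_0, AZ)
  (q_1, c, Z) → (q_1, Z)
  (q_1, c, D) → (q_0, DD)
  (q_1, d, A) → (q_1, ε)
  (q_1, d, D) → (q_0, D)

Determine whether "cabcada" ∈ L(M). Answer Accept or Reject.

One accepting computation: (q_0, cabcada, Z) ⊢ (q_0, abcada, Z) ⊢ (q_0, bcada, ADZ) ⊢ (q_1, cada, DZ) ⊢ (q_0, ada, DDZ) ⊢ (q_1, da, DZ) ⊢ (q_0, a, DZ) ⊢ (q_1, ε, Z) ⊢ (q_1, ε, ε)
All input consumed and the stack is empty.

Accept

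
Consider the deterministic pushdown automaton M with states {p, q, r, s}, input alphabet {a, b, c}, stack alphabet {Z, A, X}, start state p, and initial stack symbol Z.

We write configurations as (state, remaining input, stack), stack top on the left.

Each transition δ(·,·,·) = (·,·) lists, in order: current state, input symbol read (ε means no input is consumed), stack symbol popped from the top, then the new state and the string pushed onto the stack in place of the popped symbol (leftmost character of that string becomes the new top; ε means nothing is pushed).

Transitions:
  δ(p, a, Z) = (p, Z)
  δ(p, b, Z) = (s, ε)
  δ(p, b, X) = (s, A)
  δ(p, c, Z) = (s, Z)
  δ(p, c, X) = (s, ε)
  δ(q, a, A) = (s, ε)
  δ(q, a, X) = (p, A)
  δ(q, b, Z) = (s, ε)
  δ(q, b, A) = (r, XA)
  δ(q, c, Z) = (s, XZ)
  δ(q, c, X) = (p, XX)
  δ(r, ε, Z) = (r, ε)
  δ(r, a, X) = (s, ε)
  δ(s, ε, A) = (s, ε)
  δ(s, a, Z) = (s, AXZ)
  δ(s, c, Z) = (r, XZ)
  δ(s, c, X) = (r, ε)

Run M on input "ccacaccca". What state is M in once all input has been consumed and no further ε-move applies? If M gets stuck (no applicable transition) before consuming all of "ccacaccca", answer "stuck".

(p, ccacaccca, Z)
  read c, top Z: go to s, push Z → (s, cacaccca, Z)
  read c, top Z: go to r, push XZ → (r, acaccca, XZ)
  read a, top X: go to s, push ε → (s, caccca, Z)
  read c, top Z: go to r, push XZ → (r, accca, XZ)
  read a, top X: go to s, push ε → (s, ccca, Z)
  read c, top Z: go to r, push XZ → (r, cca, XZ)
No transition for (r, c, top X); M blocks with input cca remaining.

stuck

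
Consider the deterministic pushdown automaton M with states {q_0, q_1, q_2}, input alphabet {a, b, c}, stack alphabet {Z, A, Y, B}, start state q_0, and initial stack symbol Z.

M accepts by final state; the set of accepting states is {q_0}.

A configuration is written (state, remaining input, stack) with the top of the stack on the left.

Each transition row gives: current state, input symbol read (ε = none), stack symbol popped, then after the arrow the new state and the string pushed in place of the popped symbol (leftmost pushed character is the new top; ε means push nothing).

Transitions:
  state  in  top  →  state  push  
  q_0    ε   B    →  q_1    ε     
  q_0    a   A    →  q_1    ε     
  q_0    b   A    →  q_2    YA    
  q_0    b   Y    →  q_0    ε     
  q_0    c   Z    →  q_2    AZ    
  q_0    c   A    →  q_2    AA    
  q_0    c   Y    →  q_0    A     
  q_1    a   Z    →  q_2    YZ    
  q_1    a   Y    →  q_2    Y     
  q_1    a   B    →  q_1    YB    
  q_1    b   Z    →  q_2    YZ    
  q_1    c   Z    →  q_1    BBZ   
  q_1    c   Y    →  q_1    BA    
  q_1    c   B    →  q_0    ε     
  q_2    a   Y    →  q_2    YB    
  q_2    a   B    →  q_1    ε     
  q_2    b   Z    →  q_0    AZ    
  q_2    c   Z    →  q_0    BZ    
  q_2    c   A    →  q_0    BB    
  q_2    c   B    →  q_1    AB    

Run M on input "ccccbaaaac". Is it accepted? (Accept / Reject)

Reject

(q_0, ccccbaaaac, Z)
  read c, top Z: go to q_2, push AZ → (q_2, cccbaaaac, AZ)
  read c, top A: go to q_0, push BB → (q_0, ccbaaaac, BBZ)
  ε-move, top B: go to q_1, push ε → (q_1, ccbaaaac, BZ)
  read c, top B: go to q_0, push ε → (q_0, cbaaaac, Z)
  read c, top Z: go to q_2, push AZ → (q_2, baaaac, AZ)
No transition applies at (q_2, baaaac, AZ); input not fully consumed.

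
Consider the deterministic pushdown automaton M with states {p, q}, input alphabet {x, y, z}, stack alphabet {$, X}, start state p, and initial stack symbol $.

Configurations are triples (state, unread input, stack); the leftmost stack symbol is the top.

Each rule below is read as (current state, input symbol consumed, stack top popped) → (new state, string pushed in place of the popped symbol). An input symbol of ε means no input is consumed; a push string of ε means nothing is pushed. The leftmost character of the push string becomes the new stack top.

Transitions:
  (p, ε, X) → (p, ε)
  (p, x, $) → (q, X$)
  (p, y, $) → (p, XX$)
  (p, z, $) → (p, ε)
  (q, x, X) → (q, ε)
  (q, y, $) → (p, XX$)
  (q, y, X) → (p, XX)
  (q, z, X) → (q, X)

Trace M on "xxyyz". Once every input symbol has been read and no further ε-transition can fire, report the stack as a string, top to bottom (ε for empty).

ε

(p, xxyyz, $) ⊢ (q, xyyz, X$) ⊢ (q, yyz, $) ⊢ (p, yz, XX$) ⊢ (p, yz, X$) ⊢ (p, yz, $) ⊢ (p, z, XX$) ⊢ (p, z, X$) ⊢ (p, z, $) ⊢ (p, ε, ε)
All input consumed in state p with stack ε.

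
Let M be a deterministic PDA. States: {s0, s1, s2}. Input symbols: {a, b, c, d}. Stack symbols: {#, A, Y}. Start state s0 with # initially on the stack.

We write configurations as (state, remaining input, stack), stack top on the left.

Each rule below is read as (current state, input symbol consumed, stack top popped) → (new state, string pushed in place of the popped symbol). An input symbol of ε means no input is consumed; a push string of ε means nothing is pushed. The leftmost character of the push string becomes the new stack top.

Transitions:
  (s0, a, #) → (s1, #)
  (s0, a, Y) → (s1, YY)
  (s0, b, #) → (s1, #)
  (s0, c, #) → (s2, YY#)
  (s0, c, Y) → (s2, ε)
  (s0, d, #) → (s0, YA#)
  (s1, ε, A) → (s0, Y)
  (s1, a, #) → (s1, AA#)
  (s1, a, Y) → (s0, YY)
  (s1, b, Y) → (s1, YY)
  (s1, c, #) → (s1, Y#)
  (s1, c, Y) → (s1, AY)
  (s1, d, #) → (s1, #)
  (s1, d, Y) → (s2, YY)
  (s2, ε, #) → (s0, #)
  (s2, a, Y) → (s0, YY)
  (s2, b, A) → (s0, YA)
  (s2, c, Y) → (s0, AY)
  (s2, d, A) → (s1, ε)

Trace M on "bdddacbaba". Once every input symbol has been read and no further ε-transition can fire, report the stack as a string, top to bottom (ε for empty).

YYYYA#

(s0, bdddacbaba, #)
  read b, top #: go to s1, push # → (s1, dddacbaba, #)
  read d, top #: go to s1, push # → (s1, ddacbaba, #)
  read d, top #: go to s1, push # → (s1, dacbaba, #)
  read d, top #: go to s1, push # → (s1, acbaba, #)
  read a, top #: go to s1, push AA# → (s1, cbaba, AA#)
  ε-move, top A: go to s0, push Y → (s0, cbaba, YA#)
  read c, top Y: go to s2, push ε → (s2, baba, A#)
  read b, top A: go to s0, push YA → (s0, aba, YA#)
  read a, top Y: go to s1, push YY → (s1, ba, YYA#)
  read b, top Y: go to s1, push YY → (s1, a, YYYA#)
  read a, top Y: go to s0, push YY → (s0, ε, YYYYA#)
All input consumed in state s0 with stack YYYYA#.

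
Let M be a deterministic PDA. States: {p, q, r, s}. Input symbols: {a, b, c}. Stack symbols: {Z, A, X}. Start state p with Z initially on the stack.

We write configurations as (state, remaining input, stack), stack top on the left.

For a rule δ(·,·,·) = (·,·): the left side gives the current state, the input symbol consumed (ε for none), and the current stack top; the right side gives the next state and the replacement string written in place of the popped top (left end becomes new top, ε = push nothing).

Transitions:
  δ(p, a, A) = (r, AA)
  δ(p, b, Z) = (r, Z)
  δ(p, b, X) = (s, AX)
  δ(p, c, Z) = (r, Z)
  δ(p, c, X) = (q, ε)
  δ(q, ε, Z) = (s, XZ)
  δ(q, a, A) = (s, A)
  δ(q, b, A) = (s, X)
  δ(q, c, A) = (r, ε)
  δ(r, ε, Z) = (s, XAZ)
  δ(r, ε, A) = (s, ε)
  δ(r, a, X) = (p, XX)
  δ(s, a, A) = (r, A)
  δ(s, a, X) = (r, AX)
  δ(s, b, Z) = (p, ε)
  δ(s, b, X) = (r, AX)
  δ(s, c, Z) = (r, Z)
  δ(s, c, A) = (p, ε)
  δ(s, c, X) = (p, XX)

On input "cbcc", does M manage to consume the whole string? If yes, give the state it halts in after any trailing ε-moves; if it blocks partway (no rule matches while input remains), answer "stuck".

q

(p, cbcc, Z)
  read c, top Z: go to r, push Z → (r, bcc, Z)
  ε-move, top Z: go to s, push XAZ → (s, bcc, XAZ)
  read b, top X: go to r, push AX → (r, cc, AXAZ)
  ε-move, top A: go to s, push ε → (s, cc, XAZ)
  read c, top X: go to p, push XX → (p, c, XXAZ)
  read c, top X: go to q, push ε → (q, ε, XAZ)
All input consumed; M is in state q.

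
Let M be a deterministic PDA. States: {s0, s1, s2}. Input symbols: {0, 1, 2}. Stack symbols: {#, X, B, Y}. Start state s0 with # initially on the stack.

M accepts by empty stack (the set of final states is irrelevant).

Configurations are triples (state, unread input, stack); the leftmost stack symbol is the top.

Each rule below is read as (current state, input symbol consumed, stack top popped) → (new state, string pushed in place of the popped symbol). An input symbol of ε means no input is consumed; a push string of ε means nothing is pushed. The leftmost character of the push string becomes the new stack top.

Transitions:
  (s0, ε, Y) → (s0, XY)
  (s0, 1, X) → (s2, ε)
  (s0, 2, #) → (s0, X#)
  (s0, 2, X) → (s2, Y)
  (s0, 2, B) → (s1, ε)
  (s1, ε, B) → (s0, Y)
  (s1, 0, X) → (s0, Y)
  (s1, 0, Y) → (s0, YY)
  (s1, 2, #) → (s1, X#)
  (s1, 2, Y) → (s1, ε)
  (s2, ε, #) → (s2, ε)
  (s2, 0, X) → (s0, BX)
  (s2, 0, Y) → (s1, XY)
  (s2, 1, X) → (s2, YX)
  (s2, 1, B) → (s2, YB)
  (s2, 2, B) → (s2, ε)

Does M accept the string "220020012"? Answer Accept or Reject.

Reject

(s0, 220020012, #) ⊢ (s0, 20020012, X#) ⊢ (s2, 0020012, Y#) ⊢ (s1, 020012, XY#) ⊢ (s0, 20012, YY#) ⊢ (s0, 20012, XYY#) ⊢ (s2, 0012, YYY#) ⊢ (s1, 012, XYYY#) ⊢ (s0, 12, YYYY#) ⊢ (s0, 12, XYYYY#) ⊢ (s2, 2, YYYY#)
No transition applies at (s2, 2, YYYY#); input not fully consumed.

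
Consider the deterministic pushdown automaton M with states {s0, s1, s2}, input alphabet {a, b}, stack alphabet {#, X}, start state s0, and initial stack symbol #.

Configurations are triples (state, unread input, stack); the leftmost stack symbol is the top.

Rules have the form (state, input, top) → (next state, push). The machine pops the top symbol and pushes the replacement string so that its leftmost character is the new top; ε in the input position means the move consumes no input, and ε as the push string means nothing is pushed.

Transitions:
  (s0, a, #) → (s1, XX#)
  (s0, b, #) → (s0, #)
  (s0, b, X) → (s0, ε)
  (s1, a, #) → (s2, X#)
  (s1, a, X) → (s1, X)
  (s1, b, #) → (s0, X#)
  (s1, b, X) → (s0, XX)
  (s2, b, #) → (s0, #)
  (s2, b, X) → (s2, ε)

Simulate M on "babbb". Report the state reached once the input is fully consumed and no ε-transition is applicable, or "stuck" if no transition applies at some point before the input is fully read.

s0

(s0, babbb, #)
  read b, top #: go to s0, push # → (s0, abbb, #)
  read a, top #: go to s1, push XX# → (s1, bbb, XX#)
  read b, top X: go to s0, push XX → (s0, bb, XXX#)
  read b, top X: go to s0, push ε → (s0, b, XX#)
  read b, top X: go to s0, push ε → (s0, ε, X#)
All input consumed; M is in state s0.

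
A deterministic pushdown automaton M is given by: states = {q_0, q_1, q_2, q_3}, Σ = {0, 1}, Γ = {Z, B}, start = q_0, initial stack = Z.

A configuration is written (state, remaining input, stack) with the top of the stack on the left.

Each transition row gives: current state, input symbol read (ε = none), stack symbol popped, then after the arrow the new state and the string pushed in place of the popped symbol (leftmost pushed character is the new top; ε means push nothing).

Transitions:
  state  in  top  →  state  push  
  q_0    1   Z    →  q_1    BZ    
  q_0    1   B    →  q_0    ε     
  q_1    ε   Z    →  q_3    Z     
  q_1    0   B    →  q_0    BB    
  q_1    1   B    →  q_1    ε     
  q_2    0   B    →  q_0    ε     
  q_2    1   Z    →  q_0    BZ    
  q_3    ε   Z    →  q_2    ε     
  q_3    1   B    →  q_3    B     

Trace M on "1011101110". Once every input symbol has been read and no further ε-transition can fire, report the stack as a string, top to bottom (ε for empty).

BBZ

(q_0, 1011101110, Z) ⊢ (q_1, 011101110, BZ) ⊢ (q_0, 11101110, BBZ) ⊢ (q_0, 1101110, BZ) ⊢ (q_0, 101110, Z) ⊢ (q_1, 01110, BZ) ⊢ (q_0, 1110, BBZ) ⊢ (q_0, 110, BZ) ⊢ (q_0, 10, Z) ⊢ (q_1, 0, BZ) ⊢ (q_0, ε, BBZ)
All input consumed in state q_0 with stack BBZ.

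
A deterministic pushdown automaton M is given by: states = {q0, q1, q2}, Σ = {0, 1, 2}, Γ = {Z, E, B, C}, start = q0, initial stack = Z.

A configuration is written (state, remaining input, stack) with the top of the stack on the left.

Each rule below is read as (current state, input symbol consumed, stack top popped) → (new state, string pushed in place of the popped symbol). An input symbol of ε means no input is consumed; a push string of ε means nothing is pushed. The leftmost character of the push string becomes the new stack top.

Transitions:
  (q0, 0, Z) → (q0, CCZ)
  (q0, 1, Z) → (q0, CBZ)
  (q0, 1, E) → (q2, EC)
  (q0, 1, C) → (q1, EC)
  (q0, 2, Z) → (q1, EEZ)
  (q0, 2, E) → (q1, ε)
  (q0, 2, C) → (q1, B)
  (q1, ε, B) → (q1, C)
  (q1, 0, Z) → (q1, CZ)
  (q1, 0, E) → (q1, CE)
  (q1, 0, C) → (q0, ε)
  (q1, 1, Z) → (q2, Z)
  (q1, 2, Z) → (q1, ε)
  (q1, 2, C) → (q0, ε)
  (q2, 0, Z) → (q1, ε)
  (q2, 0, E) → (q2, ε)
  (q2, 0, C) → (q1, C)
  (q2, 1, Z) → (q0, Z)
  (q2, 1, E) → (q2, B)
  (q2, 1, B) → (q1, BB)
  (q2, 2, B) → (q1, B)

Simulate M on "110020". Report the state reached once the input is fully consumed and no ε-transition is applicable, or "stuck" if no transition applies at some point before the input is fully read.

(q0, 110020, Z)
  read 1, top Z: go to q0, push CBZ → (q0, 10020, CBZ)
  read 1, top C: go to q1, push EC → (q1, 0020, ECBZ)
  read 0, top E: go to q1, push CE → (q1, 020, CECBZ)
  read 0, top C: go to q0, push ε → (q0, 20, ECBZ)
  read 2, top E: go to q1, push ε → (q1, 0, CBZ)
  read 0, top C: go to q0, push ε → (q0, ε, BZ)
All input consumed; M is in state q0.

q0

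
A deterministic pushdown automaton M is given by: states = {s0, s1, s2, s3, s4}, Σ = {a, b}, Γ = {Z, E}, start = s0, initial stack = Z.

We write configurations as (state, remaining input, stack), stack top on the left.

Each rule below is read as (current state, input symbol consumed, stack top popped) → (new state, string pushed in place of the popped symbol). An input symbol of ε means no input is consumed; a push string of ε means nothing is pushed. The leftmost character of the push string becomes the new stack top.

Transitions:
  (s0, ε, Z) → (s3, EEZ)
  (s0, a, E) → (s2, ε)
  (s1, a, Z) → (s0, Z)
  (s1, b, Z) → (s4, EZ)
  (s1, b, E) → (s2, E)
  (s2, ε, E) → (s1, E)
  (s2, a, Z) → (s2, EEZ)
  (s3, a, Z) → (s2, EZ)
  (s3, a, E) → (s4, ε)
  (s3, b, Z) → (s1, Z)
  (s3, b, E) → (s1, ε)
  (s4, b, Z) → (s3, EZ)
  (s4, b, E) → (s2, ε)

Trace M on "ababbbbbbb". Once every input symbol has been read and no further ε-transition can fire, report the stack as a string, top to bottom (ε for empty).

EEZ

(s0, ababbbbbbb, Z)
  ε-move, top Z: go to s3, push EEZ → (s3, ababbbbbbb, EEZ)
  read a, top E: go to s4, push ε → (s4, babbbbbbb, EZ)
  read b, top E: go to s2, push ε → (s2, abbbbbbb, Z)
  read a, top Z: go to s2, push EEZ → (s2, bbbbbbb, EEZ)
  ε-move, top E: go to s1, push E → (s1, bbbbbbb, EEZ)
  read b, top E: go to s2, push E → (s2, bbbbbb, EEZ)
  ε-move, top E: go to s1, push E → (s1, bbbbbb, EEZ)
  read b, top E: go to s2, push E → (s2, bbbbb, EEZ)
  ε-move, top E: go to s1, push E → (s1, bbbbb, EEZ)
  read b, top E: go to s2, push E → (s2, bbbb, EEZ)
  ε-move, top E: go to s1, push E → (s1, bbbb, EEZ)
  read b, top E: go to s2, push E → (s2, bbb, EEZ)
  ε-move, top E: go to s1, push E → (s1, bbb, EEZ)
  read b, top E: go to s2, push E → (s2, bb, EEZ)
  ε-move, top E: go to s1, push E → (s1, bb, EEZ)
  read b, top E: go to s2, push E → (s2, b, EEZ)
  ε-move, top E: go to s1, push E → (s1, b, EEZ)
  read b, top E: go to s2, push E → (s2, ε, EEZ)
  ε-move, top E: go to s1, push E → (s1, ε, EEZ)
All input consumed in state s1 with stack EEZ.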